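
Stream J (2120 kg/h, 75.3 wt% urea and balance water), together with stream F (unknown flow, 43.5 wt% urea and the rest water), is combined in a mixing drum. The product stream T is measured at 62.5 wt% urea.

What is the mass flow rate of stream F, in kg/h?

1428 kg/h

Let F be the unknown flow. Total out = 2120 + F.
urea balance: 1596.4 + 0.435·F = 0.625·(2120 + F)
(0.435 − 0.625)·F = 0.625×2120 − 1596.4 = -271.36
F = -271.36 / -0.190 = 1428.2 kg/h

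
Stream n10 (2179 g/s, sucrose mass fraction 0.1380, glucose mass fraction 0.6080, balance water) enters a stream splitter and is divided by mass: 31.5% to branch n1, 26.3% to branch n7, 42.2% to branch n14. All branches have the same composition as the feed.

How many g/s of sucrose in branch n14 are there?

Branch n14 total = 0.422×2179 = 919.54 g/s.
sucrose in n14 = 0.138×919.54 = 126.9 g/s.

126.9 g/s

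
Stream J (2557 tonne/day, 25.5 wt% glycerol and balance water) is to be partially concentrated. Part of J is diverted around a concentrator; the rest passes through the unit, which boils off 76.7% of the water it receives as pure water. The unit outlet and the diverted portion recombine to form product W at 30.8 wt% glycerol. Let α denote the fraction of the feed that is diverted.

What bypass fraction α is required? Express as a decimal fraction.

All 2557×0.255 = 652.03 tonne/day of glycerol reaches W, so W = 652.03/0.308 = 2117 tonne/day and vapour = 440 tonne/day.
The evaporator receives (1−α)·2557 of feed at 0.745 water and removes 0.767 of that water:
0.767×0.745×(1−α)×2557 = 440
(1−α) = 440/1461.1 = 0.3011;  α = 0.6989.

0.699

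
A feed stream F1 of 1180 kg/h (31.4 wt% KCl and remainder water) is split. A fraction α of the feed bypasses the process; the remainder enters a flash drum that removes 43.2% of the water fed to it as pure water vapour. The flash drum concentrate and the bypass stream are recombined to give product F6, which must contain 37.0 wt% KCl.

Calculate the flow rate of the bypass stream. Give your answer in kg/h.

All 1180×0.314 = 370.52 kg/h of KCl reaches F6, so F6 = 370.52/0.370 = 1001.4 kg/h and vapour = 178.59 kg/h.
The evaporator receives (1−α)·1180 of feed at 0.686 water and removes 0.432 of that water:
0.432×0.686×(1−α)×1180 = 178.59
(1−α) = 178.59/349.7 = 0.5107;  α = 0.4893.
Bypass flow = 0.4893×1180 = 577.36 kg/h.

577.4 kg/h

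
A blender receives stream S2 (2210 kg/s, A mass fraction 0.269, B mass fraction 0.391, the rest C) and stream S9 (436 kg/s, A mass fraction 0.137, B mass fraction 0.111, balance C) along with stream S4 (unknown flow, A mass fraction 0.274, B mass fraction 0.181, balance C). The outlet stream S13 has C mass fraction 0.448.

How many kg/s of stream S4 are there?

1094 kg/s

Let S4 be the unknown flow. Total out = 2646 + S4.
C balance: 1079.3 + 0.545·S4 = 0.448·(2646 + S4)
(0.545 − 0.448)·S4 = 0.448×2646 − 1079.3 = 106.14
S4 = 106.14 / 0.097 = 1094.2 kg/s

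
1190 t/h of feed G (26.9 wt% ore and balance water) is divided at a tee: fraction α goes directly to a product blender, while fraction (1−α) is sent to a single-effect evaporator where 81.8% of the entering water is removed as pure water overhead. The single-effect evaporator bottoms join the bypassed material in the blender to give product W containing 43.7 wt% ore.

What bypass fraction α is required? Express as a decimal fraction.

All 1190×0.269 = 320.11 t/h of ore reaches W, so W = 320.11/0.437 = 732.52 t/h and vapour = 457.48 t/h.
The evaporator receives (1−α)·1190 of feed at 0.731 water and removes 0.818 of that water:
0.818×0.731×(1−α)×1190 = 457.48
(1−α) = 457.48/711.57 = 0.6429;  α = 0.3571.

0.357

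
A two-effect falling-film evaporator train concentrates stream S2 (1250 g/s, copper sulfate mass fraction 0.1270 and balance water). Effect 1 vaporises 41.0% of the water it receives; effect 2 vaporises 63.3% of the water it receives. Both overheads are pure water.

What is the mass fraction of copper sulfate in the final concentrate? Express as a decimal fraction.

water in feed = 1250×0.873 = 1091.2 g/s.
After stage 1: water left = (1−0.410)×1091.2 = 643.84; stream total = 802.59 g/s.
After stage 2: water left = (1−0.633)×643.84 = 236.29; final concentrate = 395.04 g/s.
copper sulfate fraction = 158.75/395.04 = 0.4019.

0.4019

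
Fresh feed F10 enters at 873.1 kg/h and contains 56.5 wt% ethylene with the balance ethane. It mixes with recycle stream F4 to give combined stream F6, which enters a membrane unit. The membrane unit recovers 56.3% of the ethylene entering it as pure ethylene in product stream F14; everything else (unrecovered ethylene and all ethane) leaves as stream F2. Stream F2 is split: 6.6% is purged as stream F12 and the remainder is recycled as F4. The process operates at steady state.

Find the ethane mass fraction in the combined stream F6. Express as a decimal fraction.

ethane enters only via F10 and leaves only via the purge: 873.1×0.435 = 0.066×(ethane in F2), and the membrane unit passes all ethane, so ethane in F6 = ethane in F2 = 5754.5 kg/h.
ethylene in F6: m_A = 873.1×0.565 + (1−0.066)·(1−0.563)·m_A, so m_A = 493.3/0.5918 = 833.5 kg/h.
F6 = 833.5 + 5754.5 = 6588 kg/h.
ethane fraction in F6 = 5754.5/6588 = 0.873.

0.873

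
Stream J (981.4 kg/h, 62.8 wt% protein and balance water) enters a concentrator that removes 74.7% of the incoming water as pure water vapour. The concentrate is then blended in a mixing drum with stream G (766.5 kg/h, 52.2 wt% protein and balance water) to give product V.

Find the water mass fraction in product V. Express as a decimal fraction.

Vapour removed = 0.747×0.372×981.4 = 272.72 kg/h; concentrate = 708.68 kg/h.
water reaching the mixer = 92.365 (from concentrate) + 766.5×0.478 = 458.75 kg/h.
Product flow = 708.68 + 766.5 = 1475.2 kg/h; water fraction = 0.311.

0.311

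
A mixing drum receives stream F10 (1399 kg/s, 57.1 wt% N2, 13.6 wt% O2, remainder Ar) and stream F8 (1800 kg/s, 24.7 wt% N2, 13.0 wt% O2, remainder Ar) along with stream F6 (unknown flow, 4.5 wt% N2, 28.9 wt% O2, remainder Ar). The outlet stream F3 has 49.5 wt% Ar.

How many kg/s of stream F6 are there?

305.3 kg/s

Let F6 be the unknown flow. Total out = 3199 + F6.
Ar balance: 1531.3 + 0.666·F6 = 0.495·(3199 + F6)
(0.666 − 0.495)·F6 = 0.495×3199 − 1531.3 = 52.198
F6 = 52.198 / 0.171 = 305.25 kg/s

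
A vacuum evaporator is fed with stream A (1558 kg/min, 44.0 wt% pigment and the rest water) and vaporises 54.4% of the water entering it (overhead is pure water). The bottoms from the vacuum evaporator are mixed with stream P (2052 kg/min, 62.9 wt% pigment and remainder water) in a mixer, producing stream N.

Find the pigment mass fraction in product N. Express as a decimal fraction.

0.6303

Vapour removed = 0.544×0.560×1558 = 474.63 kg/min; concentrate = 1083.4 kg/min.
pigment reaching the mixer = 685.52 (from concentrate) + 2052×0.629 = 1976.2 kg/min.
Product flow = 1083.4 + 2052 = 3135.4 kg/min; pigment fraction = 0.6303.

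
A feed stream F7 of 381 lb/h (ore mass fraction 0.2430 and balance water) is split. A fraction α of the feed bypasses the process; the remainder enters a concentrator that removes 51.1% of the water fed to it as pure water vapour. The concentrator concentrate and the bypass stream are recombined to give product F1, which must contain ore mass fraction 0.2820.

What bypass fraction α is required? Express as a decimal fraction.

0.642

All 381×0.243 = 92.583 lb/h of ore reaches F1, so F1 = 92.583/0.282 = 328.31 lb/h and vapour = 52.691 lb/h.
The evaporator receives (1−α)·381 of feed at 0.757 water and removes 0.511 of that water:
0.511×0.757×(1−α)×381 = 52.691
(1−α) = 52.691/147.38 = 0.3575;  α = 0.6425.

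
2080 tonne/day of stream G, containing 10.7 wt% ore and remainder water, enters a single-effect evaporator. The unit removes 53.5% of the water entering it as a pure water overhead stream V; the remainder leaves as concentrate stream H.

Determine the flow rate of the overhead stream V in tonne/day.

993.7 tonne/day

water entering = 2080×0.893 = 1857.4 tonne/day; overhead removed = 0.535×1857.4 = 993.73 tonne/day.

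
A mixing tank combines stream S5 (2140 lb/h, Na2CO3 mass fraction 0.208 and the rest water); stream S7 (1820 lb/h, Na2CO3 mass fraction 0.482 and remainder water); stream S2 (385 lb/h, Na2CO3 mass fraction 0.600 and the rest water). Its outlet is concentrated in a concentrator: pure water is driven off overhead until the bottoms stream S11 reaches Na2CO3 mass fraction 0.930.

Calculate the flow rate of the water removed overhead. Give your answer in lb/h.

Na2CO3 entering = 2140×0.208 + 1820×0.482 + 385×0.600 = 1553.4 lb/h.
All Na2CO3 reports to S11, so S11 = 1553.4/0.930 = 1670.3 lb/h.
Total feed = 4345 lb/h; overhead = 4345 − 1670.3 = 2674.7 lb/h.

2675 lb/h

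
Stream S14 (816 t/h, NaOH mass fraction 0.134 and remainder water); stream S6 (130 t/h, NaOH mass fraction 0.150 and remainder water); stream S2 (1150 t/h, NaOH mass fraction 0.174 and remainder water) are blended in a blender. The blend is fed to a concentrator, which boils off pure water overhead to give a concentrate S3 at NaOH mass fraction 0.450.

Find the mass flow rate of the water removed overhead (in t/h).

1365 t/h

NaOH entering = 816×0.134 + 130×0.150 + 1150×0.174 = 328.94 t/h.
All NaOH reports to S3, so S3 = 328.94/0.450 = 730.99 t/h.
Total feed = 2096 t/h; overhead = 2096 − 730.99 = 1365 t/h.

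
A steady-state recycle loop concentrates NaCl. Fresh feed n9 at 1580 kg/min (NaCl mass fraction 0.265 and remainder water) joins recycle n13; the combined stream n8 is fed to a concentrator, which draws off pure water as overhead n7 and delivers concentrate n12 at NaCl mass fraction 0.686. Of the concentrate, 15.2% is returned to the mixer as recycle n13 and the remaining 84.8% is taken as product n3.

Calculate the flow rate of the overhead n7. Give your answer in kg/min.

969.7 kg/min

Overall NaCl balance (none leaves overhead): NaCl in fresh feed = NaCl in product, i.e. 1580×0.265 = (1−0.152)·n12·0.686.
n12 = 418.7/(0.686×0.848) = 719.75 kg/min.
Recycle n13 = 0.152×719.75 = 109.4 kg/min.
Combined feed n8 = 1580 + 109.4 = 1689.4 kg/min.
Overhead n7 = n8 − n12 = 1689.4 − 719.75 = 969.65 kg/min.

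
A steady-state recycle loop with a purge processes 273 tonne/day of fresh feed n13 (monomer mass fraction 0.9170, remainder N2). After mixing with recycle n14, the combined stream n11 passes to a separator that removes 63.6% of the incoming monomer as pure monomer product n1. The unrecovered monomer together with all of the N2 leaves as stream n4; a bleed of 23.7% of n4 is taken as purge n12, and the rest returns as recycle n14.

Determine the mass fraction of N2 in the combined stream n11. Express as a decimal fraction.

0.2162

N2 enters only via n13 and leaves only via the purge: 273×0.083 = 0.237×(N2 in n4), and the separator passes all N2, so N2 in n11 = N2 in n4 = 95.608 tonne/day.
monomer in n11: m_A = 273×0.917 + (1−0.237)·(1−0.636)·m_A, so m_A = 250.34/0.7223 = 346.6 tonne/day.
n11 = 346.6 + 95.608 = 442.21 tonne/day.
N2 fraction in n11 = 95.608/442.21 = 0.2162.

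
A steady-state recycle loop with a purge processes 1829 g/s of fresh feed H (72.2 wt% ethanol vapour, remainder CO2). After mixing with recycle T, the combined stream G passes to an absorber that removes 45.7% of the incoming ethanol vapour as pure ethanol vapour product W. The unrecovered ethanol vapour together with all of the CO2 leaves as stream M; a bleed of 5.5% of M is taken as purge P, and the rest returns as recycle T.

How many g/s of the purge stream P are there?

589.5 g/s

CO2 enters only via H and leaves only via the purge: 1829×0.278 = 0.055×(CO2 in M), and the absorber passes all CO2, so CO2 in G = CO2 in M = 9244.8 g/s.
ethanol vapour in G: m_A = 1829×0.722 + (1−0.055)·(1−0.457)·m_A, so m_A = 1320.5/0.4869 = 2712.3 g/s.
M = (1−0.457)×2712.3 + 9244.8 = 10718 g/s.
Purge P = 0.055×10718 = 589.47 g/s.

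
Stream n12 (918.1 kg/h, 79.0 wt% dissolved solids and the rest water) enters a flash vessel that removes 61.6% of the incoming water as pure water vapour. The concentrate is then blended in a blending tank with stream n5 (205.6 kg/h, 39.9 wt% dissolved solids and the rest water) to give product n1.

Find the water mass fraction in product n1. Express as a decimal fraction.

0.197

Vapour removed = 0.616×0.210×918.1 = 118.77 kg/h; concentrate = 799.33 kg/h.
water reaching the mixer = 74.036 (from concentrate) + 205.6×0.601 = 197.6 kg/h.
Product flow = 799.33 + 205.6 = 1004.9 kg/h; water fraction = 0.197.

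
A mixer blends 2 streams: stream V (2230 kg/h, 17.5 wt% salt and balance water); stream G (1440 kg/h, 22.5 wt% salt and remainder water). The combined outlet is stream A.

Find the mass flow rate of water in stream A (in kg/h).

2956 kg/h

water out = water in = 2230×0.825 + 1440×0.775 = 2955.8 kg/h.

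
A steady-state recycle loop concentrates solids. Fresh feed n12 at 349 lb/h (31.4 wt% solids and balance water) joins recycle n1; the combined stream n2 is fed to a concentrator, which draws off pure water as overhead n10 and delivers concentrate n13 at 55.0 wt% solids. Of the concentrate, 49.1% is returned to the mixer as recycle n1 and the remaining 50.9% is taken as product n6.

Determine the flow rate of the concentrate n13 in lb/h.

391.4 lb/h

Overall solids balance (none leaves overhead): solids in fresh feed = solids in product, i.e. 349×0.314 = (1−0.491)·n13·0.550.
n13 = 109.59/(0.550×0.509) = 391.45 lb/h.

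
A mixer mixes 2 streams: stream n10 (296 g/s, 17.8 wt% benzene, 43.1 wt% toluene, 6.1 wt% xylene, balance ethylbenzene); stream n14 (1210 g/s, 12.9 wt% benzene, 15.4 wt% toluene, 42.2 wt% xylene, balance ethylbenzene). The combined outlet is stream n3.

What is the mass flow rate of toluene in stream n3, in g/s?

toluene out = toluene in = 296×0.431 + 1210×0.154 = 313.92 g/s.

313.9 g/s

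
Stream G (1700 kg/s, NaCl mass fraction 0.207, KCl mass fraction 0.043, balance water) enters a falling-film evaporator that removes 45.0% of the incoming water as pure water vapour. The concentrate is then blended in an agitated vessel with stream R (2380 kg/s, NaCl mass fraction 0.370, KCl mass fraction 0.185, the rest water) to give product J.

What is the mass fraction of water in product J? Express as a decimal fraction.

Vapour removed = 0.450×0.750×1700 = 573.75 kg/s; concentrate = 1126.2 kg/s.
water reaching the mixer = 701.25 (from concentrate) + 2380×0.445 = 1760.3 kg/s.
Product flow = 1126.2 + 2380 = 3506.2 kg/s; water fraction = 0.502.

0.502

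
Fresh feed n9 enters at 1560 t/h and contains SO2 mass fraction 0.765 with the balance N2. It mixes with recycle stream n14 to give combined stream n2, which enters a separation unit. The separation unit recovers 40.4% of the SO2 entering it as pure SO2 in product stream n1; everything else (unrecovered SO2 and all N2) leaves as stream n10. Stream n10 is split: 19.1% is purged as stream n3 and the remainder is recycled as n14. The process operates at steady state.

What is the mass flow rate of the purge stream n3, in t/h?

628.9 t/h

N2 enters only via n9 and leaves only via the purge: 1560×0.235 = 0.191×(N2 in n10), and the separation unit passes all N2, so N2 in n2 = N2 in n10 = 1919.4 t/h.
SO2 in n2: m_A = 1560×0.765 + (1−0.191)·(1−0.404)·m_A, so m_A = 1193.4/0.5178 = 2304.6 t/h.
n10 = (1−0.404)×2304.6 + 1919.4 = 3292.9 t/h.
Purge n3 = 0.191×3292.9 = 628.95 t/h.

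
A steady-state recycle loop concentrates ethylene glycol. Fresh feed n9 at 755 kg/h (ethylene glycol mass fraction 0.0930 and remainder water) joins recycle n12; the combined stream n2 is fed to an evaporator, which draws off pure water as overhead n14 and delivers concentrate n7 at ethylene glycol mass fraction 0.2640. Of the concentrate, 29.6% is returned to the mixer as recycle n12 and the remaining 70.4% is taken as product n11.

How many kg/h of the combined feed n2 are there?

Overall ethylene glycol balance (none leaves overhead): ethylene glycol in fresh feed = ethylene glycol in product, i.e. 755×0.093 = (1−0.296)·n7·0.264.
n7 = 70.215/(0.264×0.704) = 377.79 kg/h.
Recycle n12 = 0.296×377.79 = 111.83 kg/h.
Combined feed n2 = 755 + 111.83 = 866.83 kg/h.

866.8 kg/h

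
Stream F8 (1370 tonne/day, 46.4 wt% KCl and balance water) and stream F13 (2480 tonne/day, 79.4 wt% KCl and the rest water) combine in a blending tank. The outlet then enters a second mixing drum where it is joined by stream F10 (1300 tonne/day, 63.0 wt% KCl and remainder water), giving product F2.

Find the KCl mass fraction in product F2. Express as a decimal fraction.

0.665

Overall, product flow = 5150 tonne/day.
KCl in = 1370×0.464 + 2480×0.794 + 1300×0.630 = 3423.8 tonne/day.
KCl fraction in F2 = 0.665.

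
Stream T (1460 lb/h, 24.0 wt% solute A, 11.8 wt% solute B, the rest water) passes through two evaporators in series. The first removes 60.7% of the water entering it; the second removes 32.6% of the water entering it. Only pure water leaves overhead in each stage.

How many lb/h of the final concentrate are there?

771 lb/h

water in feed = 1460×0.642 = 937.32 lb/h.
After stage 1: water left = (1−0.607)×937.32 = 368.37; stream total = 891.05 lb/h.
After stage 2: water left = (1−0.326)×368.37 = 248.28; final concentrate = 770.96 lb/h.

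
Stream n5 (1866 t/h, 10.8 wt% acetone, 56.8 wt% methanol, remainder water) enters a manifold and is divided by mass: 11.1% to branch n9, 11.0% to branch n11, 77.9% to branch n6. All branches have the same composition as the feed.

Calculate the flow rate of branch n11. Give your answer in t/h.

Branch n11 flow = 0.110×1866 = 205.26 t/h.

205.3 t/h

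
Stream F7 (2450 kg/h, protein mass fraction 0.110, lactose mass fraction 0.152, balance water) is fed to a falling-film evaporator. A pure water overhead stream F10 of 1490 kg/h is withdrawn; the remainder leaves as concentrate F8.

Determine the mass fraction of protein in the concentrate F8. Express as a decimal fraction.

protein is not removed: 2450×0.110 = 269.5 kg/h of protein enters F8.
Concentrate = 2450 − 1490 = 960 kg/h.
Mass fraction = 269.5/960 = 0.281.

0.281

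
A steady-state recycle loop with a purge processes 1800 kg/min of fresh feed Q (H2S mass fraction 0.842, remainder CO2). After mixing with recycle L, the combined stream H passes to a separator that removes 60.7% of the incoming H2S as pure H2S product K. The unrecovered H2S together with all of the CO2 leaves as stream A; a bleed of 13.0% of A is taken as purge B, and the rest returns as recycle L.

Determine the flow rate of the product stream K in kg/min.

1398 kg/min

H2S in H: m_A = 1800×0.842 + (1−0.130)·(1−0.607)·m_A, so m_A = 1515.6/0.6581 = 2303 kg/min.
Product K = 0.607×2303 = 1397.9 kg/min.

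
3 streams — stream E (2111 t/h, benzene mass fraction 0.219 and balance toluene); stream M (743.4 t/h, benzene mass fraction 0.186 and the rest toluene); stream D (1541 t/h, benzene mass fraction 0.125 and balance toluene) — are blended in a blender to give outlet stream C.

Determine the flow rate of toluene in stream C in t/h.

3602 t/h

toluene out = toluene in = 2111×0.781 + 743.4×0.814 + 1541×0.875 = 3602.2 t/h.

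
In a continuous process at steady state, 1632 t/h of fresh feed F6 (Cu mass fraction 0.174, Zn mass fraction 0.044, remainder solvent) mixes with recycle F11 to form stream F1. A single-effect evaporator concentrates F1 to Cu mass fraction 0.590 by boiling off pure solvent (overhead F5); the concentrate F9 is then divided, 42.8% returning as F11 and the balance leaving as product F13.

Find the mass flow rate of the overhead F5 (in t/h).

Overall Cu balance (none leaves overhead): Cu in fresh feed = Cu in product, i.e. 1632×0.174 = (1−0.428)·F9·0.590.
F9 = 283.97/(0.590×0.572) = 841.44 t/h.
Recycle F11 = 0.428×841.44 = 360.13 t/h.
Combined feed F1 = 1632 + 360.13 = 1992.1 t/h.
Overhead F5 = F1 − F9 = 1992.1 − 841.44 = 1150.7 t/h.

1151 t/h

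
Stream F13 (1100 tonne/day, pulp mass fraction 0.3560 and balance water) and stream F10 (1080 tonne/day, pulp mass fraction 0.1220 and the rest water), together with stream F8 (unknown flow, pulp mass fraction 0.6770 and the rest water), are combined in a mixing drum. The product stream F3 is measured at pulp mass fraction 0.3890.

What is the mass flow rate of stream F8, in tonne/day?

1127 tonne/day

Let F8 be the unknown flow. Total out = 2180 + F8.
pulp balance: 523.36 + 0.677·F8 = 0.389·(2180 + F8)
(0.677 − 0.389)·F8 = 0.389×2180 − 523.36 = 324.66
F8 = 324.66 / 0.288 = 1127.3 tonne/day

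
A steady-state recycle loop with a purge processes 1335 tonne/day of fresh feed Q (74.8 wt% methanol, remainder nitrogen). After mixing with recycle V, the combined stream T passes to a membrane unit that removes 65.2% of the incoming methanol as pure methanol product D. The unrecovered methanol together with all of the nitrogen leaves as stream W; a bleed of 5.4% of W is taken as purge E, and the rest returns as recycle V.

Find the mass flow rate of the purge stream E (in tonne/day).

nitrogen enters only via Q and leaves only via the purge: 1335×0.252 = 0.054×(nitrogen in W), and the membrane unit passes all nitrogen, so nitrogen in T = nitrogen in W = 6230 tonne/day.
methanol in T: m_A = 1335×0.748 + (1−0.054)·(1−0.652)·m_A, so m_A = 998.58/0.6708 = 1488.7 tonne/day.
W = (1−0.652)×1488.7 + 6230 = 6748.1 tonne/day.
Purge E = 0.054×6748.1 = 364.39 tonne/day.

364.4 tonne/day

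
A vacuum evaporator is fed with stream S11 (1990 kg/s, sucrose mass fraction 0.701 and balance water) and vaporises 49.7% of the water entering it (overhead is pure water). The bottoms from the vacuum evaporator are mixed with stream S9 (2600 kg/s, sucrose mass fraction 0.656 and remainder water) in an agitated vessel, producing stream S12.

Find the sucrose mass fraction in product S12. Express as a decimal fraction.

Vapour removed = 0.497×0.299×1990 = 295.72 kg/s; concentrate = 1694.3 kg/s.
sucrose reaching the mixer = 1395 (from concentrate) + 2600×0.656 = 3100.6 kg/s.
Product flow = 1694.3 + 2600 = 4294.3 kg/s; sucrose fraction = 0.722.

0.722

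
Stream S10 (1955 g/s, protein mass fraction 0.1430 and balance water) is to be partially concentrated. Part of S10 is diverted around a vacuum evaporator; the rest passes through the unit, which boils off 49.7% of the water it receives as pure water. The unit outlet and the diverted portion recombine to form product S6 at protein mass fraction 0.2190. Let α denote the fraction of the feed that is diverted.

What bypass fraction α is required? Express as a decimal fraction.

All 1955×0.143 = 279.56 g/s of protein reaches S6, so S6 = 279.56/0.219 = 1276.6 g/s and vapour = 678.45 g/s.
The evaporator receives (1−α)·1955 of feed at 0.857 water and removes 0.497 of that water:
0.497×0.857×(1−α)×1955 = 678.45
(1−α) = 678.45/832.69 = 0.8148;  α = 0.1852.

0.185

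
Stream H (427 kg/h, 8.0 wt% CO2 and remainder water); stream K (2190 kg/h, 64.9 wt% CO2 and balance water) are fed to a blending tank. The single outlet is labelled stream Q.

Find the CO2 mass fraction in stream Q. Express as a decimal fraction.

Total flow out = 427 + 2190 = 2617 kg/h.
CO2 in = 427×0.080 + 2190×0.649 = 1455.5 kg/h.
CO2 mass fraction in Q = 1455.5/2617 = 0.5562.

0.5562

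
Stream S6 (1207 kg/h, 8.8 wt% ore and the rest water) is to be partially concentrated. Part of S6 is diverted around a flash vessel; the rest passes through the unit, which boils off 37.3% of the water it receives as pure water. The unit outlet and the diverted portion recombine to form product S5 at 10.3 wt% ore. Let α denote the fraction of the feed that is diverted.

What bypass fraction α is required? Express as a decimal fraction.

0.572

All 1207×0.088 = 106.22 kg/h of ore reaches S5, so S5 = 106.22/0.103 = 1031.2 kg/h and vapour = 175.78 kg/h.
The evaporator receives (1−α)·1207 of feed at 0.912 water and removes 0.373 of that water:
0.373×0.912×(1−α)×1207 = 175.78
(1−α) = 175.78/410.59 = 0.4281;  α = 0.5719.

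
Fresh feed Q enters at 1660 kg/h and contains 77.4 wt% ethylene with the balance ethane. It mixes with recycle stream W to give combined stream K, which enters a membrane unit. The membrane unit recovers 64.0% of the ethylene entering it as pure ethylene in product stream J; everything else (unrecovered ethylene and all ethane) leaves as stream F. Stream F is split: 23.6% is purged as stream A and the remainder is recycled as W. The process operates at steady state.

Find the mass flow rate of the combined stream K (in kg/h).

3362 kg/h

ethane enters only via Q and leaves only via the purge: 1660×0.226 = 0.236×(ethane in F), and the membrane unit passes all ethane, so ethane in K = ethane in F = 1589.7 kg/h.
ethylene in K: m_A = 1660×0.774 + (1−0.236)·(1−0.640)·m_A, so m_A = 1284.8/0.7250 = 1772.3 kg/h.
K = 1772.3 + 1589.7 = 3362 kg/h.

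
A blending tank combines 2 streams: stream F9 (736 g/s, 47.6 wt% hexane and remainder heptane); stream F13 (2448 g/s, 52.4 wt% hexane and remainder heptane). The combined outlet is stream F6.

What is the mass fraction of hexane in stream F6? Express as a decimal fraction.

0.513

Total flow out = 736 + 2448 = 3184 g/s.
hexane in = 736×0.476 + 2448×0.524 = 1633.1 g/s.
hexane mass fraction in F6 = 1633.1/3184 = 0.513.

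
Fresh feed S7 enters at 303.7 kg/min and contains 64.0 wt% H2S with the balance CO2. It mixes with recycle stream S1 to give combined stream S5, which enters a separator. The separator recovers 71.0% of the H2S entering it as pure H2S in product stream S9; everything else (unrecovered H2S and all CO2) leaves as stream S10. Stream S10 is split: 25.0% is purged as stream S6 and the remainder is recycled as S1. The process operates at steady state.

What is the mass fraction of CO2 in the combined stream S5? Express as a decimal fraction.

CO2 enters only via S7 and leaves only via the purge: 303.7×0.360 = 0.250×(CO2 in S10), and the separator passes all CO2, so CO2 in S5 = CO2 in S10 = 437.33 kg/min.
H2S in S5: m_A = 303.7×0.640 + (1−0.250)·(1−0.710)·m_A, so m_A = 194.37/0.7825 = 248.39 kg/min.
S5 = 248.39 + 437.33 = 685.72 kg/min.
CO2 fraction in S5 = 437.33/685.72 = 0.6378.

0.6378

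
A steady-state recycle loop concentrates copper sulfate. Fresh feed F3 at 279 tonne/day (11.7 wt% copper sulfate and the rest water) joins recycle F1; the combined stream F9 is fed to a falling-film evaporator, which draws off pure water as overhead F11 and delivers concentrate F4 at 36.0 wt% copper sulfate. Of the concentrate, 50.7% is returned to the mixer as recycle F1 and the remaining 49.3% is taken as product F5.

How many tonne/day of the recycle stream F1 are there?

Overall copper sulfate balance (none leaves overhead): copper sulfate in fresh feed = copper sulfate in product, i.e. 279×0.117 = (1−0.507)·F4·0.360.
F4 = 32.643/(0.360×0.493) = 183.92 tonne/day.
Recycle F1 = 0.507×183.92 = 93.25 tonne/day.

93.25 tonne/day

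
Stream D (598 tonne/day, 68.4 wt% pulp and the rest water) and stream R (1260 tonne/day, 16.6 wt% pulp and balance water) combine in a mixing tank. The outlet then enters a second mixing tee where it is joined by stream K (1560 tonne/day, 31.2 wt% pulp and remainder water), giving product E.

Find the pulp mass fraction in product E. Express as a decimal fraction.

0.3233

Overall, product flow = 3418 tonne/day.
pulp in = 598×0.684 + 1260×0.166 + 1560×0.312 = 1104.9 tonne/day.
pulp fraction in E = 0.3233.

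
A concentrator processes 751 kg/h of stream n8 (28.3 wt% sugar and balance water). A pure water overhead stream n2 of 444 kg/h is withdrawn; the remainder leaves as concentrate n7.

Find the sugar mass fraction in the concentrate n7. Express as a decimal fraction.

sugar is not removed: 751×0.283 = 212.53 kg/h of sugar enters n7.
Concentrate = 751 − 444 = 307 kg/h.
Mass fraction = 212.53/307 = 0.692.

0.692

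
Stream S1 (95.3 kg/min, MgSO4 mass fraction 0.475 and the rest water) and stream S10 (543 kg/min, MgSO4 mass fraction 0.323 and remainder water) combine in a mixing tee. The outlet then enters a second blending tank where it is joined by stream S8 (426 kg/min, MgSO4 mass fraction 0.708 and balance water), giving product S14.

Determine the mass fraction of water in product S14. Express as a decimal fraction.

Overall, product flow = 1064.3 kg/min.
water in = 95.3×0.525 + 543×0.677 + 426×0.292 = 542.04 kg/min.
water fraction in S14 = 0.509.

0.509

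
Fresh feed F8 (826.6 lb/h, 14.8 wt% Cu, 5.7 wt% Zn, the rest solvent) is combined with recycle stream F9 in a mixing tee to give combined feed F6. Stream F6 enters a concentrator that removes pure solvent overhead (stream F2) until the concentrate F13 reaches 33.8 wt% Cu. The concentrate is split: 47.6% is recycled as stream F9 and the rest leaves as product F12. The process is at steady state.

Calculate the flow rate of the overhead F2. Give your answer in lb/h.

464.7 lb/h

Overall Cu balance (none leaves overhead): Cu in fresh feed = Cu in product, i.e. 826.6×0.148 = (1−0.476)·F13·0.338.
F13 = 122.34/(0.338×0.524) = 690.73 lb/h.
Recycle F9 = 0.476×690.73 = 328.79 lb/h.
Combined feed F6 = 826.6 + 328.79 = 1155.4 lb/h.
Overhead F2 = F6 − F13 = 1155.4 − 690.73 = 464.66 lb/h.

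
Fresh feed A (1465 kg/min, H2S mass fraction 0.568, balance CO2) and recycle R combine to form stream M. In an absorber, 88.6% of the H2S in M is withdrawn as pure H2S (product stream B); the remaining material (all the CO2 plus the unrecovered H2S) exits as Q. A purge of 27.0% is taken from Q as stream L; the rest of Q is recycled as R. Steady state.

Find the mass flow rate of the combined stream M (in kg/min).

CO2 enters only via A and leaves only via the purge: 1465×0.432 = 0.270×(CO2 in Q), and the absorber passes all CO2, so CO2 in M = CO2 in Q = 2344 kg/min.
H2S in M: m_A = 1465×0.568 + (1−0.270)·(1−0.886)·m_A, so m_A = 832.12/0.9168 = 907.66 kg/min.
M = 907.66 + 2344 = 3251.7 kg/min.

3252 kg/min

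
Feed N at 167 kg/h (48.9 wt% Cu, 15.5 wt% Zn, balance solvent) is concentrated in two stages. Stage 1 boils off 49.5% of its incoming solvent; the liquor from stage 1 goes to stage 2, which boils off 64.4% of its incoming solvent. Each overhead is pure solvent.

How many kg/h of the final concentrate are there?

solvent in feed = 167×0.356 = 59.452 kg/h.
After stage 1: solvent left = (1−0.495)×59.452 = 30.023; stream total = 137.57 kg/h.
After stage 2: solvent left = (1−0.644)×30.023 = 10.688; final concentrate = 118.24 kg/h.

118.2 kg/h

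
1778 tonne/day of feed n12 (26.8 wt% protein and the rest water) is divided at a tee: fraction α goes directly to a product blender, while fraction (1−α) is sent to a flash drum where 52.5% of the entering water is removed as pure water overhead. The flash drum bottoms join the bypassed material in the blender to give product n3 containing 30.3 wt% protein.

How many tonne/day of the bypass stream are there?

All 1778×0.268 = 476.5 tonne/day of protein reaches n3, so n3 = 476.5/0.303 = 1572.6 tonne/day and vapour = 205.38 tonne/day.
The evaporator receives (1−α)·1778 of feed at 0.732 water and removes 0.525 of that water:
0.525×0.732×(1−α)×1778 = 205.38
(1−α) = 205.38/683.29 = 0.3006;  α = 0.6994.
Bypass flow = 0.6994×1778 = 1243.6 tonne/day.

1244 tonne/day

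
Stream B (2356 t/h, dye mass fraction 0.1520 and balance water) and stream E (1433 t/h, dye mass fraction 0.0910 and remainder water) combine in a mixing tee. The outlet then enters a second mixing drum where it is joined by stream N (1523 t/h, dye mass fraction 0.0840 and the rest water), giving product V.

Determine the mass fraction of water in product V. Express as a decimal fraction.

Overall, product flow = 5312 t/h.
water in = 2356×0.848 + 1433×0.909 + 1523×0.916 = 4695.6 t/h.
water fraction in V = 0.8840.

0.8840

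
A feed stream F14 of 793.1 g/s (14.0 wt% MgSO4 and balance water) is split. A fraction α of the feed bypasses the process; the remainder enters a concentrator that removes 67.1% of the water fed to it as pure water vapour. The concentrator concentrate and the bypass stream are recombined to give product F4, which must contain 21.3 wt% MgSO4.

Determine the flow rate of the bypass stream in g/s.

All 793.1×0.140 = 111.03 g/s of MgSO4 reaches F4, so F4 = 111.03/0.213 = 521.29 g/s and vapour = 271.81 g/s.
The evaporator receives (1−α)·793.1 of feed at 0.860 water and removes 0.671 of that water:
0.671×0.860×(1−α)×793.1 = 271.81
(1−α) = 271.81/457.67 = 0.5939;  α = 0.4061.
Bypass flow = 0.4061×793.1 = 322.07 g/s.

322.1 g/s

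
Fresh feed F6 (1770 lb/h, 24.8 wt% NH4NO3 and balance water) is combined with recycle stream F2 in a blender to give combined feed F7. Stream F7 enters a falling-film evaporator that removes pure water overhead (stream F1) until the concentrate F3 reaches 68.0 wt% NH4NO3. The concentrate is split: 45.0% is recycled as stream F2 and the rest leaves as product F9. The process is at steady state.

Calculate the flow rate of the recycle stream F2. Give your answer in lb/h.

Overall NH4NO3 balance (none leaves overhead): NH4NO3 in fresh feed = NH4NO3 in product, i.e. 1770×0.248 = (1−0.450)·F3·0.680.
F3 = 438.96/(0.680×0.550) = 1173.7 lb/h.
Recycle F2 = 0.450×1173.7 = 528.16 lb/h.

528.2 lb/h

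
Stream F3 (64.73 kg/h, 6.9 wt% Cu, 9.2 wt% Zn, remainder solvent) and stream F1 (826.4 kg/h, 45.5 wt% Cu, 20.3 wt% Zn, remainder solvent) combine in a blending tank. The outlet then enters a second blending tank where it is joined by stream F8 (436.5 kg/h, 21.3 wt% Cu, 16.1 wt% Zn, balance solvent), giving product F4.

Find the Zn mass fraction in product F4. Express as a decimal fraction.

0.184

Overall, product flow = 1327.6 kg/h.
Zn in = 64.73×0.092 + 826.4×0.203 + 436.5×0.161 = 243.99 kg/h.
Zn fraction in F4 = 0.184.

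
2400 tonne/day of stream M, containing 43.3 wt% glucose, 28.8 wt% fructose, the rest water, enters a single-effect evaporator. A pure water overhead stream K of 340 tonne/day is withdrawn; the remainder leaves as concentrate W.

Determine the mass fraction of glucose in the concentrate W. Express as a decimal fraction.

0.5045

glucose is not removed: 2400×0.433 = 1039.2 tonne/day of glucose enters W.
Concentrate = 2400 − 340 = 2060 tonne/day.
Mass fraction = 1039.2/2060 = 0.5045.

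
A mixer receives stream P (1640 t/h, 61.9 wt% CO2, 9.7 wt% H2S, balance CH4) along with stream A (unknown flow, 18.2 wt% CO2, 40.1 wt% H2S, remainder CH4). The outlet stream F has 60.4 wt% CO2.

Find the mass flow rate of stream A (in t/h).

Let A be the unknown flow. Total out = 1640 + A.
CO2 balance: 1015.2 + 0.182·A = 0.604·(1640 + A)
(0.182 − 0.604)·A = 0.604×1640 − 1015.2 = -24.6
A = -24.6 / -0.422 = 58.294 t/h

58.29 t/h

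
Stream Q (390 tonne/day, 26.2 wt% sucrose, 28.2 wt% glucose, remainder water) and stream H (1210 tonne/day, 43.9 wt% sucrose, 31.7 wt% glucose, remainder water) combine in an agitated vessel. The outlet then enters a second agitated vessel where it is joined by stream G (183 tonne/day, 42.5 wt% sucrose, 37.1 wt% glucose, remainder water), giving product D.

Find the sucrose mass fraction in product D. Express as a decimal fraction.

Overall, product flow = 1783 tonne/day.
sucrose in = 390×0.262 + 1210×0.439 + 183×0.425 = 711.15 tonne/day.
sucrose fraction in D = 0.399.

0.399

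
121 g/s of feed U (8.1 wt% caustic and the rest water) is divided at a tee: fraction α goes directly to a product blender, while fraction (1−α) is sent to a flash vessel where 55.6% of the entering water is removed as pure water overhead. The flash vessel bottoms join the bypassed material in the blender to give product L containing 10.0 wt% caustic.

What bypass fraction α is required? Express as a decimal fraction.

All 121×0.081 = 9.801 g/s of caustic reaches L, so L = 9.801/0.100 = 98.01 g/s and vapour = 22.99 g/s.
The evaporator receives (1−α)·121 of feed at 0.919 water and removes 0.556 of that water:
0.556×0.919×(1−α)×121 = 22.99
(1−α) = 22.99/61.827 = 0.3718;  α = 0.6282.

0.628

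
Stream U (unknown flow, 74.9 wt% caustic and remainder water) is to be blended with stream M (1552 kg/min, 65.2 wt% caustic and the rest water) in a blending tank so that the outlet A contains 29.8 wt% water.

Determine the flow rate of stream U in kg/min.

Let U be the unknown flow. Total out = 1552 + U.
water balance: 540.1 + 0.251·U = 0.298·(1552 + U)
(0.251 − 0.298)·U = 0.298×1552 − 540.1 = -77.6
U = -77.6 / -0.047 = 1651.1 kg/min

1651 kg/min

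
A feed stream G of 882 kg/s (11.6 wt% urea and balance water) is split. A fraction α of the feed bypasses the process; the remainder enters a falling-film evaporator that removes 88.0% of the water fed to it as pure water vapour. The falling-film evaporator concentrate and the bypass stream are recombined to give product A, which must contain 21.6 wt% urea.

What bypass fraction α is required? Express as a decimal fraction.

All 882×0.116 = 102.31 kg/s of urea reaches A, so A = 102.31/0.216 = 473.67 kg/s and vapour = 408.33 kg/s.
The evaporator receives (1−α)·882 of feed at 0.884 water and removes 0.880 of that water:
0.880×0.884×(1−α)×882 = 408.33
(1−α) = 408.33/686.13 = 0.5951;  α = 0.4049.

0.405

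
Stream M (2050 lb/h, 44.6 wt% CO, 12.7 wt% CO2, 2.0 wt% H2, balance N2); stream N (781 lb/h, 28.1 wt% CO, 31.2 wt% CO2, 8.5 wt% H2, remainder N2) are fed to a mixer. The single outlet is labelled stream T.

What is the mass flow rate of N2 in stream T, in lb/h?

N2 out = N2 in = 2050×0.407 + 781×0.322 = 1085.8 lb/h.

1086 lb/h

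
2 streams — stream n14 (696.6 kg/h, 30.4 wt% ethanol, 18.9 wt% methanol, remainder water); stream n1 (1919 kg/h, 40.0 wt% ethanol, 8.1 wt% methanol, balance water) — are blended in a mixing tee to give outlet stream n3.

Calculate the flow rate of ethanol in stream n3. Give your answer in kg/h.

ethanol out = ethanol in = 696.6×0.304 + 1919×0.400 = 979.37 kg/h.

979.4 kg/h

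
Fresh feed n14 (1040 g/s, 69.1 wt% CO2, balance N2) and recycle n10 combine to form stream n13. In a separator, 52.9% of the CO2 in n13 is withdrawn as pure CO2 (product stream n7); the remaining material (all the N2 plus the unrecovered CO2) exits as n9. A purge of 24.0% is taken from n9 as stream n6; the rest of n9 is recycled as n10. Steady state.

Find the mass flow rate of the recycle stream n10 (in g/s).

1418 g/s

N2 enters only via n14 and leaves only via the purge: 1040×0.309 = 0.240×(N2 in n9), and the separator passes all N2, so N2 in n13 = N2 in n9 = 1339 g/s.
CO2 in n13: m_A = 1040×0.691 + (1−0.240)·(1−0.529)·m_A, so m_A = 718.64/0.6420 = 1119.3 g/s.
n9 = (1−0.529)×1119.3 + 1339 = 1866.2 g/s.
Recycle n10 = (1−0.240)×1866.2 = 1418.3 g/s.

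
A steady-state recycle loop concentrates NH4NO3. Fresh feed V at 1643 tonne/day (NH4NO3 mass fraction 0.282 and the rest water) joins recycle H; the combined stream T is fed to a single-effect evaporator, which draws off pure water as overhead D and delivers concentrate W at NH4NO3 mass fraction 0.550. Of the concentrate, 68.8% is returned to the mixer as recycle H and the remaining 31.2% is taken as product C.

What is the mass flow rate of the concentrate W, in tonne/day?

Overall NH4NO3 balance (none leaves overhead): NH4NO3 in fresh feed = NH4NO3 in product, i.e. 1643×0.282 = (1−0.688)·W·0.550.
W = 463.33/(0.550×0.312) = 2700 tonne/day.

2700 tonne/day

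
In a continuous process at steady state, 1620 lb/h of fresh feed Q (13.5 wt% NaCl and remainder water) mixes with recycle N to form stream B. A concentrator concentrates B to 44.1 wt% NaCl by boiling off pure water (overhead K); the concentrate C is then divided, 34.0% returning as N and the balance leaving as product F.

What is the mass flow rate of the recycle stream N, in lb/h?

Overall NaCl balance (none leaves overhead): NaCl in fresh feed = NaCl in product, i.e. 1620×0.135 = (1−0.340)·C·0.441.
C = 218.7/(0.441×0.660) = 751.39 lb/h.
Recycle N = 0.340×751.39 = 255.47 lb/h.

255.5 lb/h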